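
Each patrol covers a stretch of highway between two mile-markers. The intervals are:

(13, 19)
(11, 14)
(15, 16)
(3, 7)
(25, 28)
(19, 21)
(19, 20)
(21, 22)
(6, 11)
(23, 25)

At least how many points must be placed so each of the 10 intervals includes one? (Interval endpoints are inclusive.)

6

Sorted: [3,7] [6,11] [11,14] [15,16] [13,19] [19,20] [19,21] [21,22] [23,25] [25,28]
{[3,7],[6,11]} hit by 7; {[11,14]} hit by 14; {[15,16],[13,19]} hit by 16; {[19,20],[19,21]} hit by 20; {[21,22]} hit by 22; {[23,25],[25,28]} hit by 25.
Points: 7, 14, 16, 20, 22, 25 (6 total).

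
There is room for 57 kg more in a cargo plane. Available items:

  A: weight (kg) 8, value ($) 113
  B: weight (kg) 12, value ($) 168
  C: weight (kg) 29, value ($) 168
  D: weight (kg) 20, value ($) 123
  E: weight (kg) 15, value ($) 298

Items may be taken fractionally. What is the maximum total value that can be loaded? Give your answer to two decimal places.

Greedy by value/weight ratio, highest first.
Ratios (sorted): E 19.87, A 14.12, B 14.00, D 6.15, C 5.79
take E (15 @ 298); take A (8 @ 113); take B (12 @ 168); take D (20 @ 123); take 2/29 of C → 11.59. Capacity used 57/57.
Total value = 713.59

713.59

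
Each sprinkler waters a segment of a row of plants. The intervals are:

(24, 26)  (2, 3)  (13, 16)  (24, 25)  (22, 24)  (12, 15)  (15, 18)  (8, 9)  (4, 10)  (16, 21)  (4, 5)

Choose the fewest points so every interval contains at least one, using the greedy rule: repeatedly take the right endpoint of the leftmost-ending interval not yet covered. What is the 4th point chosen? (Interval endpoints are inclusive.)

Sort by right endpoint; whenever an interval is uncovered, place a point at its right end.
Sorted: [2,3] [4,5] [8,9] [4,10] [12,15] [13,16] [15,18] [16,21] [22,24] [24,25] [24,26]
{[2,3]} hit by 3; {[4,5]} hit by 5; {[8,9],[4,10]} hit by 9; {[12,15],[13,16],[15,18]} hit by 15; {[16,21]} hit by 21; {[22,24],[24,25],[24,26]} hit by 24.
Points: 3, 5, 9, 15, 21, 24 (6 total).

15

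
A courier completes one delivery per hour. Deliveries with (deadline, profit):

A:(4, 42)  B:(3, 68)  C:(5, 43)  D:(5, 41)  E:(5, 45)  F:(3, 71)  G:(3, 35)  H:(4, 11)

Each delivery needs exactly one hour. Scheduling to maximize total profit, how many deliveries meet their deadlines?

5

Sort by profit descending; place each in the latest free slot ≤ its deadline.
By profit: F(d3,71), B(d3,68), E(d5,45), C(d5,43), A(d4,42), D(d5,41), G(d3,35), H(d4,11)
F→slot 3; B→slot 2; E→slot 5; C→slot 4; A→slot 1; D skipped; G skipped; H skipped.
5 of 8 scheduled.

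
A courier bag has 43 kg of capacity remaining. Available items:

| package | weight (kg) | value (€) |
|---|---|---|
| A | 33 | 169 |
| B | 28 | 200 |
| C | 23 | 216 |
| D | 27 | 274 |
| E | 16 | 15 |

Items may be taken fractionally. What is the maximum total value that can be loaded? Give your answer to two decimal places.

Greedy by value/weight ratio, highest first.
Order: D (274/27=10.15) > C (216/23=9.39) > B (200/28=7.14) > A (169/33=5.12) > E (15/16=0.94)
Fill: take D (27 @ 274) → take 16/23 of C → 150.26; 43/43 used.
Total value = 424.26

424.26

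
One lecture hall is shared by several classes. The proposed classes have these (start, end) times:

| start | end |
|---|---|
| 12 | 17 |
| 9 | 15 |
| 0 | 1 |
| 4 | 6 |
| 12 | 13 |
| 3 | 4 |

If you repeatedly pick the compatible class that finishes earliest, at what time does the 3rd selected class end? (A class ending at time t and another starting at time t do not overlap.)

Greedy by earliest finish: after sorting by end time, pick each interval compatible with the last pick.
By end time: (0,1), (3,4), (4,6), (12,13), (9,15), (12,17).
Pick (0,1); next start ≥ 1 → (3,4); next start ≥ 4 → (4,6); next start ≥ 6 → (12,13).
Selected: (0,1) (3,4) (4,6) (12,13)

6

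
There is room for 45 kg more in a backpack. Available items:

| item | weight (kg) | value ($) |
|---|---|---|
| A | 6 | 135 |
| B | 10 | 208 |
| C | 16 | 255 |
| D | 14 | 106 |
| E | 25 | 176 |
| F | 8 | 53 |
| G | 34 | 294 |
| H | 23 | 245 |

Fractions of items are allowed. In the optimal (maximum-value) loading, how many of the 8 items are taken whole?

Ratios (sorted): A 22.50, B 20.80, C 15.94, H 10.65, G 8.65, D 7.57, E 7.04, F 6.62
take A (6 @ 135); take B (10 @ 208); take C (16 @ 255); take 13/23 of H → 138.48. Capacity used 45/45.
3 item(s) taken whole; one partial (take 13/23 of H).

3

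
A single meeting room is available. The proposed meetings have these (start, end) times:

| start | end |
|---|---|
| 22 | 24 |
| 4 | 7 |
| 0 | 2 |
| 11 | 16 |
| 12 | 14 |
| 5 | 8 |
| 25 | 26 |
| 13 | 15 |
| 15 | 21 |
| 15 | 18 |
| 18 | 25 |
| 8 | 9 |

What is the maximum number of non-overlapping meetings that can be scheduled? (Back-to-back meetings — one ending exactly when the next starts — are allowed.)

By end time: (0,2), (4,7), (5,8), (8,9), (12,14), (13,15), (11,16), (15,18), (15,21), (22,24), (18,25), (25,26).
Pick (0,2); next start ≥ 2 → (4,7); next start ≥ 7 → (8,9); next start ≥ 9 → (12,14); next start ≥ 14 → (15,18); next start ≥ 18 → (22,24); next start ≥ 24 → (25,26).
Selected 7 meetings.

7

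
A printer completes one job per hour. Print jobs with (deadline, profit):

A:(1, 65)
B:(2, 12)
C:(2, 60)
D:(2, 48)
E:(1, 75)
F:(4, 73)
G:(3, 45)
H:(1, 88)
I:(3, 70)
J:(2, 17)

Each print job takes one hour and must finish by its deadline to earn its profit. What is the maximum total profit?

291

Sort by profit descending; place each in the latest free slot ≤ its deadline.
Profit order: H=88 E=75 F=73 I=70 A=65 C=60 D=48 G=45 J=17 B=12
Assign: H→slot 1, E skipped, F→slot 4, I→slot 3, A skipped, C→slot 2, D skipped, G skipped, J skipped, B skipped.
Slots: [1:H] [2:C] [3:I] [4:F]
Profit = 88 + 60 + 70 + 73 = 291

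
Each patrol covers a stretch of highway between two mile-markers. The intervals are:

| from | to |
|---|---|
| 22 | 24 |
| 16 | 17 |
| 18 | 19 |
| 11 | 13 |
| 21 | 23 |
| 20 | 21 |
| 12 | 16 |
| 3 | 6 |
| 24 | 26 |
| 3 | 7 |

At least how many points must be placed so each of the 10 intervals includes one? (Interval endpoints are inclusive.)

6

Process intervals by earliest right end; each time one isn't hit yet, stab at its right endpoint.
Sorted: [3,6] [3,7] [11,13] [12,16] [16,17] [18,19] [20,21] [21,23] [22,24] [24,26]
{[3,6],[3,7]} hit by 6; {[11,13],[12,16]} hit by 13; {[16,17]} hit by 17; {[18,19]} hit by 19; {[20,21],[21,23]} hit by 21; {[22,24],[24,26]} hit by 24.
Points: 6, 13, 17, 19, 21, 24 (6 total).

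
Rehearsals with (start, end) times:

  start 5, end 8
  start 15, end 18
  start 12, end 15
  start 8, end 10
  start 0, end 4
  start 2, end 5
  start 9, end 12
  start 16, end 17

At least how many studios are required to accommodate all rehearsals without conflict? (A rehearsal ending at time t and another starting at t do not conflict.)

The answer is the maximum number of intervals overlapping at any instant.
Events (time:±→running): 0:+→1 2:+→2 … peak 2.

2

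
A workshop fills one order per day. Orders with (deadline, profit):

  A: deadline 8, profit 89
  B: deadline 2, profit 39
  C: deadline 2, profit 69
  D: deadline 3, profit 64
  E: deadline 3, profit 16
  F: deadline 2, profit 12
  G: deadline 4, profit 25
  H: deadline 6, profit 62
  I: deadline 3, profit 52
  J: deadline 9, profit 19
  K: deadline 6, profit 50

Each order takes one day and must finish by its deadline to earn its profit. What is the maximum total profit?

Take jobs in profit order; each goes to the latest open slot no later than its deadline.
By profit: A(d8,89), C(d2,69), D(d3,64), H(d6,62), I(d3,52), K(d6,50), B(d2,39), G(d4,25), J(d9,19), E(d3,16), F(d2,12)
A→slot 8; C→slot 2; D→slot 3; H→slot 6; I→slot 1; K→slot 5; B skipped; G→slot 4; J→slot 9; E skipped; F skipped.
Profit = 52 + 69 + 64 + 25 + 50 + 62 + 89 + 19 = 430

430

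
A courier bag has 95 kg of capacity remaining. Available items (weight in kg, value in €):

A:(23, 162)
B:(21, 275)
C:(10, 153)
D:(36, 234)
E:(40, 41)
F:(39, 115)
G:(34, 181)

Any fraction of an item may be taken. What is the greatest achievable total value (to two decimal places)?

850.62

Greedy by value/weight ratio, highest first.
Ratios (sorted): C 15.30, B 13.10, A 7.04, D 6.50, G 5.32, F 2.95, E 1.02
take C (10 @ 153); take B (21 @ 275); take A (23 @ 162); take D (36 @ 234); take 5/34 of G → 26.62. Capacity used 95/95.
Total value = 850.62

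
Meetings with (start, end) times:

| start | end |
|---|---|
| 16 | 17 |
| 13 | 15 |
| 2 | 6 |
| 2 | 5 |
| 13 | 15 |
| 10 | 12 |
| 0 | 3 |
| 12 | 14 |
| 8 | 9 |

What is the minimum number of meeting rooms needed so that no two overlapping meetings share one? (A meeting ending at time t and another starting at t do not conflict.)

3

Events (time:±→running): 0:+→1 2:+→2 2:+→3 … peak 3.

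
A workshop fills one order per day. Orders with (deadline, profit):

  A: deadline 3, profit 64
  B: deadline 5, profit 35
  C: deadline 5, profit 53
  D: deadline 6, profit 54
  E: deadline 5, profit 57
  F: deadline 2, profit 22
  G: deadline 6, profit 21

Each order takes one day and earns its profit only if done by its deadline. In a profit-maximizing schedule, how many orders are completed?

Profit order: A=64 E=57 D=54 C=53 B=35 F=22 G=21
Assign: A→slot 3, E→slot 5, D→slot 6, C→slot 4, B→slot 2, F→slot 1, G skipped.
Slots: [1:F] [2:B] [3:A] [4:C] [5:E] [6:D]
6 of 7 scheduled.

6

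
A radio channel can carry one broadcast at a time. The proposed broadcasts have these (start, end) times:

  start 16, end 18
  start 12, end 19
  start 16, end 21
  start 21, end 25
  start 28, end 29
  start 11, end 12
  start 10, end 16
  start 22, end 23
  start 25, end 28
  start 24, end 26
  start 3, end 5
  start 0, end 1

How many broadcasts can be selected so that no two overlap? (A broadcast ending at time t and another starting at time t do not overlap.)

Order by finish time; keep every interval that doesn't clash with the previous kept one.
Sorted by end: (0,1)  (3,5)  (11,12)  (10,16)  (16,18)  (12,19)  (16,21)  (22,23)  (21,25)  (24,26)  (25,28)  (28,29)
take (0,1); take (3,5); take (11,12); skip (10,16); take (16,18); take (22,23); take (24,26); skip (25,28); take (28,29).
Selected 7 broadcasts.

7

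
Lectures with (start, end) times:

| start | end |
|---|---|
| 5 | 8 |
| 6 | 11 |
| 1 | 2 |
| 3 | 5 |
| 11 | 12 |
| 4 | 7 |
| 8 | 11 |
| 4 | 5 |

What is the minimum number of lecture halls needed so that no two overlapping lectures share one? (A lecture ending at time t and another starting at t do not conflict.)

The answer is the maximum number of intervals overlapping at any instant.
Events (time:±→running): 1:+→1 2:-→0 3:+→1 4:+→2 4:+→3 … peak 3.

3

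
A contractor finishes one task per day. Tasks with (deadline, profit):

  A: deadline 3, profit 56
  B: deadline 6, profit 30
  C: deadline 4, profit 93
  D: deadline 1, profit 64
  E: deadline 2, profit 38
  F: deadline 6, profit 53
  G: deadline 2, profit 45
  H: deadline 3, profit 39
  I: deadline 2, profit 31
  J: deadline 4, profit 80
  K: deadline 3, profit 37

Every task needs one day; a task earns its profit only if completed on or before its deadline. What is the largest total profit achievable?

376

Take jobs in profit order; each goes to the latest open slot no later than its deadline.
By profit: C(d4,93), J(d4,80), D(d1,64), A(d3,56), F(d6,53), G(d2,45), H(d3,39), E(d2,38), K(d3,37), I(d2,31), B(d6,30)
C→slot 4; J→slot 3; D→slot 1; A→slot 2; F→slot 6; G skipped; H skipped; E skipped; K skipped; I skipped; B→slot 5.
Profit = 64 + 56 + 80 + 93 + 30 + 53 = 376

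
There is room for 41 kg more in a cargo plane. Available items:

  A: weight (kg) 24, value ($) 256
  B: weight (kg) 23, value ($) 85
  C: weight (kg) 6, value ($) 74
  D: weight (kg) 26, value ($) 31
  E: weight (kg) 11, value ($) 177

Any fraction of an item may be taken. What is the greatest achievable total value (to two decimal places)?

Greedy by value/weight ratio, highest first.
Order: E (177/11=16.09) > C (74/6=12.33) > A (256/24=10.67) > B (85/23=3.70) > D (31/26=1.19)
Fill: take E (11 @ 177) → take C (6 @ 74) → take A (24 @ 256); 41/41 used.
Total value = 507.00

507.00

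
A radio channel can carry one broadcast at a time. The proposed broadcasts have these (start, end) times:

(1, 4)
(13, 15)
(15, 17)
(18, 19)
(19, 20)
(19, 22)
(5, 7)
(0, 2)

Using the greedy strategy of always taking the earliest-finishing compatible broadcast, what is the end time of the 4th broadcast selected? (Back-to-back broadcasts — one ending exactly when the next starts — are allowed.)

Greedy by earliest finish: after sorting by end time, pick each interval compatible with the last pick.
By end time: (0,2), (1,4), (5,7), (13,15), (15,17), (18,19), (19,20), (19,22).
Pick (0,2); next start ≥ 2 → (5,7); next start ≥ 7 → (13,15); next start ≥ 15 → (15,17); next start ≥ 17 → (18,19); next start ≥ 19 → (19,20).
Selected: (0,2) (5,7) (13,15) (15,17) (18,19) (19,20)

17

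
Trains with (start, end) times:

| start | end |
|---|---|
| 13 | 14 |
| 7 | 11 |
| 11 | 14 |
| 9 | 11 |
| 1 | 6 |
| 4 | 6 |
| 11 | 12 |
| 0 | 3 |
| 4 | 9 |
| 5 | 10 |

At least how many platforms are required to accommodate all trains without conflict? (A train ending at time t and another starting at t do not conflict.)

4

Count concurrent intervals with a sweep; the peak is the room count.
starts: [0, 1, 4, 4, 5, 7, 9, 11, 11, 13]
ends:   [3, 6, 6, 9, 10, 11, 11, 12, 14, 14]
s0→1 s1→2 e3→1 s4→2 s4→3 s5→4  — peak 4.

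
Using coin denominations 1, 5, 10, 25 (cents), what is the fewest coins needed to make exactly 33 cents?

Greedy: take as many of the largest coin as possible, then repeat with the remainder.
33 = 1×25 + 1×5 + 3×1
Total coins = 1 + 1 + 3 = 5

5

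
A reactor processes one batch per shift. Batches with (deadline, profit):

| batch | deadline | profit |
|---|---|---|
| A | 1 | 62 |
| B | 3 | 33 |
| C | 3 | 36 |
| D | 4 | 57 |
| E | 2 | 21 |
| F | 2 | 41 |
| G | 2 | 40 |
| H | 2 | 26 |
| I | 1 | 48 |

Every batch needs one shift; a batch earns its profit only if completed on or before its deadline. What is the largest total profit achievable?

196

Sort by profit descending; place each in the latest free slot ≤ its deadline.
Profit order: A=62 D=57 I=48 F=41 G=40 C=36 B=33 H=26 E=21
Assign: A→slot 1, D→slot 4, I skipped, F→slot 2, G skipped, C→slot 3, B skipped, H skipped, E skipped.
Slots: [1:A] [2:F] [3:C] [4:D]
Profit = 62 + 41 + 36 + 57 = 196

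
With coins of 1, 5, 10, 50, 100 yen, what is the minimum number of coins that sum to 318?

Use the largest denomination that fits, subtract, and repeat.
318 = 3×100 + 1×10 + 1×5 + 3×1
Total coins = 3 + 1 + 1 + 3 = 8

8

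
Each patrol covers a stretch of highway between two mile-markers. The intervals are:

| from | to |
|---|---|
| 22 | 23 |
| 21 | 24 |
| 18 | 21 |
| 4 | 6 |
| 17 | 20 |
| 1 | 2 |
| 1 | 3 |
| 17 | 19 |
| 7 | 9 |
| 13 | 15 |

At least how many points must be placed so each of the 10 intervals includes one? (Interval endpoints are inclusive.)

6

By right end: [1,2]  [1,3]  [4,6]  [7,9]  [13,15]  [17,19]  [17,20]  [18,21]  [22,23]  [21,24]
[1,2] uncovered → point at 2; [4,6] uncovered → point at 6; [7,9] uncovered → point at 9; [13,15] uncovered → point at 15; [17,19] uncovered → point at 19; [22,23] uncovered → point at 23.
Points: 2, 6, 9, 15, 19, 23 (6 total).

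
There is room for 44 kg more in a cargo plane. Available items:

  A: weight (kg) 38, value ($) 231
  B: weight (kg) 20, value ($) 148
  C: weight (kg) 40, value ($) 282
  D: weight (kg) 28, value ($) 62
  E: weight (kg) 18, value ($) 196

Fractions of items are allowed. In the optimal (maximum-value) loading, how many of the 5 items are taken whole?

Greedy by value/weight ratio, highest first.
Order: E (196/18=10.89) > B (148/20=7.40) > C (282/40=7.05) > A (231/38=6.08) > D (62/28=2.21)
Fill: take E (18 @ 196) → take B (20 @ 148) → take 6/40 of C → 42.30; 44/44 used.
2 item(s) taken whole; one partial (take 6/40 of C).

2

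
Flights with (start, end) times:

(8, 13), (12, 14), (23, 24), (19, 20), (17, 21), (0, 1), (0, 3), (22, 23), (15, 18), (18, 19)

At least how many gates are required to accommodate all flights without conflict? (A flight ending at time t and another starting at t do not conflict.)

The answer is the maximum number of intervals overlapping at any instant.
starts: [0, 0, 8, 12, 15, 17, 18, 19, 22, 23]
ends:   [1, 3, 13, 14, 18, 19, 20, 21, 23, 24]
s0→1 s0→2  — peak 2.

2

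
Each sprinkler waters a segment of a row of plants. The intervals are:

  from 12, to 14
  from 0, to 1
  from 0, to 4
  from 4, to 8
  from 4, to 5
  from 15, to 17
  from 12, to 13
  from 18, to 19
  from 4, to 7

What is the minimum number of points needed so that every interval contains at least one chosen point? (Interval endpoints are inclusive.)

Sorted: [0,1] [0,4] [4,5] [4,7] [4,8] [12,13] [12,14] [15,17] [18,19]
{[0,1],[0,4]} hit by 1; {[4,5],[4,7],[4,8]} hit by 5; {[12,13],[12,14]} hit by 13; {[15,17]} hit by 17; {[18,19]} hit by 19.
Points: 1, 5, 13, 17, 19 (5 total).

5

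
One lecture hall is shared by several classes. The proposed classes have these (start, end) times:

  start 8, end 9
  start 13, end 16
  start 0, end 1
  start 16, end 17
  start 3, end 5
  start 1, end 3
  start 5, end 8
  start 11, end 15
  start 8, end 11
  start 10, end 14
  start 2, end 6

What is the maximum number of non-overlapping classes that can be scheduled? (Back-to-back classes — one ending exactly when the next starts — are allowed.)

Sorted by end: (0,1)  (1,3)  (3,5)  (2,6)  (5,8)  (8,9)  (8,11)  (10,14)  (11,15)  (13,16)  (16,17)
take (0,1); take (1,3); take (3,5); take (5,8); take (8,9); take (10,14); skip (11,15); skip (13,16); take (16,17).
Selected 7 classes.

7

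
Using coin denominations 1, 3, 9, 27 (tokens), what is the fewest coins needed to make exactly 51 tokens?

5

Use the largest denomination that fits, subtract, and repeat.
51 = 1×27 + 2×9 + 2×3
Total coins = 1 + 2 + 2 = 5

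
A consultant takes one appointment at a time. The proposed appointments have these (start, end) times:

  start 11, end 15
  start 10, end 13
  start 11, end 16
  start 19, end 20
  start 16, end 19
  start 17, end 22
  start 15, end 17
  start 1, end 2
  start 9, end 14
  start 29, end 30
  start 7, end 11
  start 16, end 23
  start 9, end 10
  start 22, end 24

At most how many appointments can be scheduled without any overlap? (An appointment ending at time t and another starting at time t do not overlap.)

Sorted by end: (1,2)  (9,10)  (7,11)  (10,13)  (9,14)  (11,15)  (11,16)  (15,17)  (16,19)  (19,20)  (17,22)  (16,23)  (22,24)  (29,30)
take (1,2); take (9,10); take (10,13); skip (9,14); skip (11,15); take (15,17); skip (16,19); take (19,20); skip (16,23); take (22,24); take (29,30).
Selected 7 appointments.

7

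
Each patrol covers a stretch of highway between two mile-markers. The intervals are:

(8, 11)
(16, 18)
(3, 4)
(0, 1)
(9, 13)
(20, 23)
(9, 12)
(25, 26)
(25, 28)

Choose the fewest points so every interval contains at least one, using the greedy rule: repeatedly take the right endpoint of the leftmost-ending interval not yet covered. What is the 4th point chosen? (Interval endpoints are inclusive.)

18

Process intervals by earliest right end; each time one isn't hit yet, stab at its right endpoint.
Sorted: [0,1] [3,4] [8,11] [9,12] [9,13] [16,18] [20,23] [25,26] [25,28]
{[0,1]} hit by 1; {[3,4]} hit by 4; {[8,11],[9,12],[9,13]} hit by 11; {[16,18]} hit by 18; {[20,23]} hit by 23; {[25,26],[25,28]} hit by 26.
Points: 1, 4, 11, 18, 23, 26 (6 total).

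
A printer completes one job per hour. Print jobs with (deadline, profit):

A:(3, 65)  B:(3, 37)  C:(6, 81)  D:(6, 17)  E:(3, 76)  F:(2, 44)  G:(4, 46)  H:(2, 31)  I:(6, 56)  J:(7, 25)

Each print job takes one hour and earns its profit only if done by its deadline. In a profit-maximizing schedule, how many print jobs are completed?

By profit: C(d6,81), E(d3,76), A(d3,65), I(d6,56), G(d4,46), F(d2,44), B(d3,37), H(d2,31), J(d7,25), D(d6,17)
C→slot 6; E→slot 3; A→slot 2; I→slot 5; G→slot 4; F→slot 1; B skipped; H skipped; J→slot 7; D skipped.
7 of 10 scheduled.

7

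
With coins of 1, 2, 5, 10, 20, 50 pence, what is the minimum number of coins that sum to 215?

Greedy: take as many of the largest coin as possible, then repeat with the remainder.
215 − 4×50→15 − 1×10→5 − 1×5→0
Total coins = 4 + 1 + 1 = 6

6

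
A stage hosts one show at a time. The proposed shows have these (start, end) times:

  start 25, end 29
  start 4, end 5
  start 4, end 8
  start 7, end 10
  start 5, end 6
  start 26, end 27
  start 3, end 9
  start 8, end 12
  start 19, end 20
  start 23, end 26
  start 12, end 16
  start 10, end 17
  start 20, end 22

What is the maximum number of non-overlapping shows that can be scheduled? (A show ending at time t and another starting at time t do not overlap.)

Order by finish time; keep every interval that doesn't clash with the previous kept one.
Sorted by end: (4,5)  (5,6)  (4,8)  (3,9)  (7,10)  (8,12)  (12,16)  (10,17)  (19,20)  (20,22)  (23,26)  (26,27)  (25,29)
take (4,5); take (5,6); skip (4,8); take (7,10); take (12,16); take (19,20); take (20,22); take (23,26); take (26,27).
Selected 8 shows.

8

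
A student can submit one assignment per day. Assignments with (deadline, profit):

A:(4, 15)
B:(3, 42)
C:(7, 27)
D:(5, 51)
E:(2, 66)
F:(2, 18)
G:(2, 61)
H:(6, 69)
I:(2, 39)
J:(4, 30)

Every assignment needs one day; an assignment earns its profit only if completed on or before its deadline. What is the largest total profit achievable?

346

Profit order: H=69 E=66 G=61 D=51 B=42 I=39 J=30 C=27 F=18 A=15
Assign: H→slot 6, E→slot 2, G→slot 1, D→slot 5, B→slot 3, I skipped, J→slot 4, C→slot 7, F skipped, A skipped.
Slots: [1:G] [2:E] [3:B] [4:J] [5:D] [6:H] [7:C]
Profit = 61 + 66 + 42 + 30 + 51 + 69 + 27 = 346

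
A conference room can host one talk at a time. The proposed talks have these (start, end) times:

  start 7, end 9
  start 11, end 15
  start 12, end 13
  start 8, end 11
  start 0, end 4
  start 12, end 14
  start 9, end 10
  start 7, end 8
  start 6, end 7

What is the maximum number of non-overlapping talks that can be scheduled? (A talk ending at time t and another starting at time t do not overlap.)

Order by finish time; keep every interval that doesn't clash with the previous kept one.
By end time: (0,4), (6,7), (7,8), (7,9), (9,10), (8,11), (12,13), (12,14), (11,15).
Pick (0,4); next start ≥ 4 → (6,7); next start ≥ 7 → (7,8); next start ≥ 8 → (9,10); next start ≥ 10 → (12,13).
Selected 5 talks.

5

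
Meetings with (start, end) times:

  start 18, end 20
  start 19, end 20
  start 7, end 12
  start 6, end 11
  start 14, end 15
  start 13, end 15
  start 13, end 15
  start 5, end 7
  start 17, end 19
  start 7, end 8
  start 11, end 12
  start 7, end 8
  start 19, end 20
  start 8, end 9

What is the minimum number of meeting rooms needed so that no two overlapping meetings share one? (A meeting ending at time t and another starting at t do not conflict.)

starts: [5, 6, 7, 7, 7, 8, 11, 13, 13, 14, 17, 18, 19, 19]
ends:   [7, 8, 8, 9, 11, 12, 12, 15, 15, 15, 19, 20, 20, 20]
s5→1 s6→2 e7→1 s7→2 s7→3 s7→4  — peak 4.

4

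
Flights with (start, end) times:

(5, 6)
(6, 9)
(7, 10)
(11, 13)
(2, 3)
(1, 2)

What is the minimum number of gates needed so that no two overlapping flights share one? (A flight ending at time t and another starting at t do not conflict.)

Count concurrent intervals with a sweep; the peak is the room count.
Events (time:±→running): 1:+→1 2:-→0 2:+→1 3:-→0 5:+→1 6:-→0 6:+→1 7:+→2 … peak 2.

2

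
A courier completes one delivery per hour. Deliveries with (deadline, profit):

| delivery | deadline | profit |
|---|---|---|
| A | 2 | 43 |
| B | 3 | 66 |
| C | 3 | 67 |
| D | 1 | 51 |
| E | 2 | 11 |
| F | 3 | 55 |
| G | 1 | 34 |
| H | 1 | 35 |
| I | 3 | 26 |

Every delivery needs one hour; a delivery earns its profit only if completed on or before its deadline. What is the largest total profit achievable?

Sort by profit descending; place each in the latest free slot ≤ its deadline.
By profit: C(d3,67), B(d3,66), F(d3,55), D(d1,51), A(d2,43), H(d1,35), G(d1,34), I(d3,26), E(d2,11)
C→slot 3; B→slot 2; F→slot 1; D skipped; A skipped; H skipped; G skipped; I skipped; E skipped.
Profit = 55 + 66 + 67 = 188

188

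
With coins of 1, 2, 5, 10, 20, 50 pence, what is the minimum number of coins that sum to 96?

Greedy: take as many of the largest coin as possible, then repeat with the remainder.
96 − 1×50→46 − 2×20→6 − 1×5→1 − 1×1→0
Total coins = 1 + 2 + 1 + 1 = 5

5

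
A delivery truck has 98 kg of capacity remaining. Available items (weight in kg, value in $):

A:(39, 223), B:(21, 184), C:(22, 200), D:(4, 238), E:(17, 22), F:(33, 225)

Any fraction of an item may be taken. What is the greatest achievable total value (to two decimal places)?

949.92

Greedy by value/weight ratio, highest first.
Ratios (sorted): D 59.50, C 9.09, B 8.76, F 6.82, A 5.72, E 1.29
take D (4 @ 238); take C (22 @ 200); take B (21 @ 184); take F (33 @ 225); take 18/39 of A → 102.92. Capacity used 98/98.
Total value = 949.92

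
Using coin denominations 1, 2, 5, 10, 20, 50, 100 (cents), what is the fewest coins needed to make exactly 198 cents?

Use the largest denomination that fits, subtract, and repeat.
198 − 1×100→98 − 1×50→48 − 2×20→8 − 1×5→3 − 1×2→1 − 1×1→0
Total coins = 1 + 1 + 2 + 1 + 1 + 1 = 7

7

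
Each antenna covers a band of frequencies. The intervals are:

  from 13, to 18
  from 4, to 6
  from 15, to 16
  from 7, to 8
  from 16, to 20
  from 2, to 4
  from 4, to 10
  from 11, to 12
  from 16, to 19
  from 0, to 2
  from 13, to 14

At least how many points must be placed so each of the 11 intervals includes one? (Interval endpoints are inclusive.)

6

Sorted: [0,2] [2,4] [4,6] [7,8] [4,10] [11,12] [13,14] [15,16] [13,18] [16,19] [16,20]
{[0,2],[2,4]} hit by 2; {[4,6]} hit by 6; {[7,8],[4,10]} hit by 8; {[11,12]} hit by 12; {[13,14]} hit by 14; {[15,16],[13,18],[16,19],[16,20]} hit by 16.
Points: 2, 6, 8, 12, 14, 16 (6 total).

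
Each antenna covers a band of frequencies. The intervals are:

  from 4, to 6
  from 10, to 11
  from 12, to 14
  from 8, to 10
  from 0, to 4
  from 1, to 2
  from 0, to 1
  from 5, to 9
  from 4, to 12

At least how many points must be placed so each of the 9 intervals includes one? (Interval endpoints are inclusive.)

Sorted: [0,1] [1,2] [0,4] [4,6] [5,9] [8,10] [10,11] [4,12] [12,14]
{[0,1],[1,2],[0,4]} hit by 1; {[4,6],[5,9]} hit by 6; {[8,10],[10,11],[4,12]} hit by 10; {[12,14]} hit by 14.
Points: 1, 6, 10, 14 (4 total).

4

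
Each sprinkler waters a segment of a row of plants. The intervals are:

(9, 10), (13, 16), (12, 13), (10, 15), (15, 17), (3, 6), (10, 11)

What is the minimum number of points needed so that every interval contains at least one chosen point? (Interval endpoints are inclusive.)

4

By right end: [3,6]  [9,10]  [10,11]  [12,13]  [10,15]  [13,16]  [15,17]
[3,6] uncovered → point at 6; [9,10] uncovered → point at 10; [12,13] uncovered → point at 13; [15,17] uncovered → point at 17.
Points: 6, 10, 13, 17 (4 total).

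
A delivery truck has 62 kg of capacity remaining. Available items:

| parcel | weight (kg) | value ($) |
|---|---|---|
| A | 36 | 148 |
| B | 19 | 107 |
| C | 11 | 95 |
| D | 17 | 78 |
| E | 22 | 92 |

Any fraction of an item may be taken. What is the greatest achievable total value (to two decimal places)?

342.73

Ratios (sorted): C 8.64, B 5.63, D 4.59, E 4.18, A 4.11
take C (11 @ 95); take B (19 @ 107); take D (17 @ 78); take 15/22 of E → 62.73. Capacity used 62/62.
Total value = 342.73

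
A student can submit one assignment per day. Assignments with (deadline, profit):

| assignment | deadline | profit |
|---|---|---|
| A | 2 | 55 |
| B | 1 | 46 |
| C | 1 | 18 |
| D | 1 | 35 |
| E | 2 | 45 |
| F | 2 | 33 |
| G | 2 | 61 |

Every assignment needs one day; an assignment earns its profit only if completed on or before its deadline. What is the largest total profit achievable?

116

Sort by profit descending; place each in the latest free slot ≤ its deadline.
By profit: G(d2,61), A(d2,55), B(d1,46), E(d2,45), D(d1,35), F(d2,33), C(d1,18)
G→slot 2; A→slot 1; B skipped; E skipped; D skipped; F skipped; C skipped.
Profit = 55 + 61 = 116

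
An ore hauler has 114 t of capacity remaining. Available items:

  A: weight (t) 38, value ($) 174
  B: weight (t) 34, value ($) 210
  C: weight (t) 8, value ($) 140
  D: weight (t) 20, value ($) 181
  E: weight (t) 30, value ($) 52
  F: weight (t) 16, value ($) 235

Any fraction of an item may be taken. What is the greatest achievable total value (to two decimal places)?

930.84

Greedy by value/weight ratio, highest first.
Ratios (sorted): C 17.50, F 14.69, D 9.05, B 6.18, A 4.58, E 1.73
take C (8 @ 140); take F (16 @ 235); take D (20 @ 181); take B (34 @ 210); take 36/38 of A → 164.84. Capacity used 114/114.
Total value = 930.84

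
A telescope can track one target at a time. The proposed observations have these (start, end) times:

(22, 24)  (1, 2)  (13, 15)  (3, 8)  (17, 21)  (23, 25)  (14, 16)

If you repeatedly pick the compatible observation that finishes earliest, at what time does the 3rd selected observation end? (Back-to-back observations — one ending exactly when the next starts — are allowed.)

Sorted by end: (1,2)  (3,8)  (13,15)  (14,16)  (17,21)  (22,24)  (23,25)
take (1,2); take (3,8); take (13,15); take (17,21); take (22,24).
Selected: (1,2) (3,8) (13,15) (17,21) (22,24)

15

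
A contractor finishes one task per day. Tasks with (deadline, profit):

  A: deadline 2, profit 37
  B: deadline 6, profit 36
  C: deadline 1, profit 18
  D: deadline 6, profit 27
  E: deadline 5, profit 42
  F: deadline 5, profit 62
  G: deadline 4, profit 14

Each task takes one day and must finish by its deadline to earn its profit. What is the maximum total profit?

Sort by profit descending; place each in the latest free slot ≤ its deadline.
By profit: F(d5,62), E(d5,42), A(d2,37), B(d6,36), D(d6,27), C(d1,18), G(d4,14)
F→slot 5; E→slot 4; A→slot 2; B→slot 6; D→slot 3; C→slot 1; G skipped.
Profit = 18 + 37 + 27 + 42 + 62 + 36 = 222

222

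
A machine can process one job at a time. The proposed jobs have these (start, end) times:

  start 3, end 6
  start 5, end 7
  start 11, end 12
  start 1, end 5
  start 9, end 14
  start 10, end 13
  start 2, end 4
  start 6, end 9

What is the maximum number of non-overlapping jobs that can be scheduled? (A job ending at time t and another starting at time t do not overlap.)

Greedy by earliest finish: after sorting by end time, pick each interval compatible with the last pick.
Sorted by end: (2,4)  (1,5)  (3,6)  (5,7)  (6,9)  (11,12)  (10,13)  (9,14)
take (2,4); take (5,7); skip (6,9); take (11,12); skip (9,14).
Selected 3 jobs.

3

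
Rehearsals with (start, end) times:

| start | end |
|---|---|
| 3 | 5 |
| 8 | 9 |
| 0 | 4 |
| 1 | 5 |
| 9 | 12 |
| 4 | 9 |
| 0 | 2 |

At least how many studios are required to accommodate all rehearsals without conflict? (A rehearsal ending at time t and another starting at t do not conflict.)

The answer is the maximum number of intervals overlapping at any instant.
Events (time:±→running): 0:+→1 0:+→2 1:+→3 … peak 3.

3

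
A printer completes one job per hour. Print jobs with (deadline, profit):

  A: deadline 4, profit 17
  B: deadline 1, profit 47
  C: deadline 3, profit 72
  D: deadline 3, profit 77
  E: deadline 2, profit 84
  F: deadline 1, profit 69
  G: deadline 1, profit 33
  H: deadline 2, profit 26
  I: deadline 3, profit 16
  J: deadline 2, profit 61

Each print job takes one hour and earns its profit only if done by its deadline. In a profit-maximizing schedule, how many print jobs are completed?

Sort by profit descending; place each in the latest free slot ≤ its deadline.
By profit: E(d2,84), D(d3,77), C(d3,72), F(d1,69), J(d2,61), B(d1,47), G(d1,33), H(d2,26), A(d4,17), I(d3,16)
E→slot 2; D→slot 3; C→slot 1; F skipped; J skipped; B skipped; G skipped; H skipped; A→slot 4; I skipped.
4 of 10 scheduled.

4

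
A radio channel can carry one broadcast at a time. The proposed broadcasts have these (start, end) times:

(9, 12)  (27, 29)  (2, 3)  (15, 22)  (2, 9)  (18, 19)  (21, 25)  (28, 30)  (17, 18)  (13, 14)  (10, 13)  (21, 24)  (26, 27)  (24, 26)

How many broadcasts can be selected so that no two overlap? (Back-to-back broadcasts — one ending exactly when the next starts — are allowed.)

9

By end time: (2,3), (2,9), (9,12), (10,13), (13,14), (17,18), (18,19), (15,22), (21,24), (21,25), (24,26), (26,27), (27,29), (28,30).
Pick (2,3); next start ≥ 3 → (9,12); next start ≥ 12 → (13,14); next start ≥ 14 → (17,18); next start ≥ 18 → (18,19); next start ≥ 19 → (21,24); next start ≥ 24 → (24,26); next start ≥ 26 → (26,27); next start ≥ 27 → (27,29).
Selected 9 broadcasts.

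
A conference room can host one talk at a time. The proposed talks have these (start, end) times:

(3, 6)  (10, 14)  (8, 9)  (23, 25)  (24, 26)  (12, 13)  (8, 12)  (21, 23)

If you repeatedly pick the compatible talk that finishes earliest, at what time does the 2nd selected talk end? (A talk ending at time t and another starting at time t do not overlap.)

By end time: (3,6), (8,9), (8,12), (12,13), (10,14), (21,23), (23,25), (24,26).
Pick (3,6); next start ≥ 6 → (8,9); next start ≥ 9 → (12,13); next start ≥ 13 → (21,23); next start ≥ 23 → (23,25).
Selected: (3,6) (8,9) (12,13) (21,23) (23,25)

9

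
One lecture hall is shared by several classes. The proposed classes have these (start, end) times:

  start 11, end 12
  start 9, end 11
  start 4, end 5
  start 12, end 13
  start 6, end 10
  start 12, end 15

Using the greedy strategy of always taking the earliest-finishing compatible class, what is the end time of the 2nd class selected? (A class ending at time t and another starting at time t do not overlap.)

By end time: (4,5), (6,10), (9,11), (11,12), (12,13), (12,15).
Pick (4,5); next start ≥ 5 → (6,10); next start ≥ 10 → (11,12); next start ≥ 12 → (12,13).
Selected: (4,5) (6,10) (11,12) (12,13)

10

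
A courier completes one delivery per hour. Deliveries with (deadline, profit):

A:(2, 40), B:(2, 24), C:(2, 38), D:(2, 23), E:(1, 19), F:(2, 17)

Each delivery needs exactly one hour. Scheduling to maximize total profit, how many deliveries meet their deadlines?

Sort by profit descending; place each in the latest free slot ≤ its deadline.
By profit: A(d2,40), C(d2,38), B(d2,24), D(d2,23), E(d1,19), F(d2,17)
A→slot 2; C→slot 1; B skipped; D skipped; E skipped; F skipped.
2 of 6 scheduled.

2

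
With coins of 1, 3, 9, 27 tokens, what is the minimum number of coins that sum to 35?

Use the largest denomination that fits, subtract, and repeat.
35 = 1×27 + 2×3 + 2×1
Total coins = 1 + 2 + 2 = 5

5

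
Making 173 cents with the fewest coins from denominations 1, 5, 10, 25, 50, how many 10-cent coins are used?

173 = 3×50 + 2×10 + 3×1
Count of 10: 2

2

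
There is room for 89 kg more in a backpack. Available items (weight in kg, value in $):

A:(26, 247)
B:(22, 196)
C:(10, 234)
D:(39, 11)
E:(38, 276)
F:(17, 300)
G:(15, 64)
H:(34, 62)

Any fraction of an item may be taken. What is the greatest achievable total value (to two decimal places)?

1078.68

Greedy by value/weight ratio, highest first.
Ratios (sorted): C 23.40, F 17.65, A 9.50, B 8.91, E 7.26, G 4.27, H 1.82, D 0.28
take C (10 @ 234); take F (17 @ 300); take A (26 @ 247); take B (22 @ 196); take 14/38 of E → 101.68. Capacity used 89/89.
Total value = 1078.68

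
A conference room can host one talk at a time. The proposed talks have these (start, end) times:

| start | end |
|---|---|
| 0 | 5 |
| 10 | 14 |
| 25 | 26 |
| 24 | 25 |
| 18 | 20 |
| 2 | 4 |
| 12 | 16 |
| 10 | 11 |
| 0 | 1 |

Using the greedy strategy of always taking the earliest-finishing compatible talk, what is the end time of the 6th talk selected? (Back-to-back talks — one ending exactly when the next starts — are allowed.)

Greedy by earliest finish: after sorting by end time, pick each interval compatible with the last pick.
By end time: (0,1), (2,4), (0,5), (10,11), (10,14), (12,16), (18,20), (24,25), (25,26).
Pick (0,1); next start ≥ 1 → (2,4); next start ≥ 4 → (10,11); next start ≥ 11 → (12,16); next start ≥ 16 → (18,20); next start ≥ 20 → (24,25); next start ≥ 25 → (25,26).
Selected: (0,1) (2,4) (10,11) (12,16) (18,20) (24,25) (25,26)

25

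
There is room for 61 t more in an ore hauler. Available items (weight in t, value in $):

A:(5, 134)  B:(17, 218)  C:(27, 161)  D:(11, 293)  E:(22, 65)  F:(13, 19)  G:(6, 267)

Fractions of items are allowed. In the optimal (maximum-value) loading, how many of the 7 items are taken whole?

4

Sort by value per unit weight and fill in that order.
Ratios (sorted): G 44.50, A 26.80, D 26.64, B 12.82, C 5.96, E 2.95, F 1.46
take G (6 @ 267); take A (5 @ 134); take D (11 @ 293); take B (17 @ 218); take 22/27 of C → 131.19. Capacity used 61/61.
4 item(s) taken whole; one partial (take 22/27 of C).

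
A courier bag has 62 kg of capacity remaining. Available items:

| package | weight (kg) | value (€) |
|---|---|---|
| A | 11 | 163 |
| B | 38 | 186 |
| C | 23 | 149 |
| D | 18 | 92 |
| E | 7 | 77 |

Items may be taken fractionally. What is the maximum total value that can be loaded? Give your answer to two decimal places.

495.68

Sort by value per unit weight and fill in that order.
Order: A (163/11=14.82) > E (77/7=11.00) > C (149/23=6.48) > D (92/18=5.11) > B (186/38=4.89)
Fill: take A (11 @ 163) → take E (7 @ 77) → take C (23 @ 149) → take D (18 @ 92) → take 3/38 of B → 14.68; 62/62 used.
Total value = 495.68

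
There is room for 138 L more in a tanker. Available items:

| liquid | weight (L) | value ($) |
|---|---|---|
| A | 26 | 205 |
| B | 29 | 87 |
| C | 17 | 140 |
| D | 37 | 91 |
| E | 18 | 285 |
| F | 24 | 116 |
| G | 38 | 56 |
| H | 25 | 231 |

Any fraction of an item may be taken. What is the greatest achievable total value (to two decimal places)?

1061.00

Greedy by value/weight ratio, highest first.
Order: E (285/18=15.83) > H (231/25=9.24) > C (140/17=8.24) > A (205/26=7.88) > F (116/24=4.83) > B (87/29=3.00) > D (91/37=2.46) > G (56/38=1.47)
Fill: take E (18 @ 285) → take H (25 @ 231) → take C (17 @ 140) → take A (26 @ 205) → take F (24 @ 116) → take 28/29 of B → 84.00; 138/138 used.
Total value = 1061.00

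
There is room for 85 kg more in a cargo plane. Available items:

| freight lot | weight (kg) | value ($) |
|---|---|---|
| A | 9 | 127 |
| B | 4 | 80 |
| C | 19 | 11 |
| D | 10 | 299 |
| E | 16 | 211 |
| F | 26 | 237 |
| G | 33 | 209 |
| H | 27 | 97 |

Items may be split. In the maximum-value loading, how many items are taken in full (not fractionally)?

Greedy by value/weight ratio, highest first.
Ratios (sorted): D 29.90, B 20.00, A 14.11, E 13.19, F 9.12, G 6.33, H 3.59, C 0.58
take D (10 @ 299); take B (4 @ 80); take A (9 @ 127); take E (16 @ 211); take F (26 @ 237); take 20/33 of G → 126.67. Capacity used 85/85.
5 item(s) taken whole; one partial (take 20/33 of G).

5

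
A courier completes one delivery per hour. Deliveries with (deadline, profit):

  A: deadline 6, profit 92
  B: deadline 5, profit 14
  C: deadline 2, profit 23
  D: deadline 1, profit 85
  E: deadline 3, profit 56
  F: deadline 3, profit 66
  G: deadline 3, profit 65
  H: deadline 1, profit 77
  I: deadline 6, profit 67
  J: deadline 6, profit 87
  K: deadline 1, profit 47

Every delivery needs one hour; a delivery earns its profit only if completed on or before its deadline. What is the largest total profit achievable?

462

Sort by profit descending; place each in the latest free slot ≤ its deadline.
Profit order: A=92 J=87 D=85 H=77 I=67 F=66 G=65 E=56 K=47 C=23 B=14
Assign: A→slot 6, J→slot 5, D→slot 1, H skipped, I→slot 4, F→slot 3, G→slot 2, E skipped, K skipped, C skipped, B skipped.
Slots: [1:D] [2:G] [3:F] [4:I] [5:J] [6:A]
Profit = 85 + 65 + 66 + 67 + 87 + 92 = 462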